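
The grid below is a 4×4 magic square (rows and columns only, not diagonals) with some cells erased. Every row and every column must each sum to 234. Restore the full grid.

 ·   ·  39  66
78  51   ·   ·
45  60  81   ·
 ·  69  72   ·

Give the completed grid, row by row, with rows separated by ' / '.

Row 3 must total 234; the given cells sum to 186, so (3,4) = 48.
Column 2 needs 234; the known cells sum to 180, so (1,2) = 54.
Column 3 must total 234; the given cells sum to 192, so (2,3) = 42.
Row 1 needs 234; the known cells sum to 159, so (1,1) = 75.
Row 2 must total 234; the given cells sum to 171, so (2,4) = 63.
From column 1, 234 − (75 + 78 + 45) gives (4,1) = 36.
Column 4 needs 234; the known cells sum to 177, so (4,4) = 57.

75 54 39 66 / 78 51 42 63 / 45 60 81 48 / 36 69 72 57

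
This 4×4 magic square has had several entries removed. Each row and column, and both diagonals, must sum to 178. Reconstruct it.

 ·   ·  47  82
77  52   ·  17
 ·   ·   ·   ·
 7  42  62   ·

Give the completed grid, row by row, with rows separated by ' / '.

Row 2 needs 178; the known cells sum to 146, so (2,3) = 32.
Row 4: 7 + 42 + 62 + ? = 178, so (4,4) = 67.
The remaining cell in column 3 is (3,3) = 178 − 141 = 37.
From column 4, 178 − (82 + 17 + 67) gives (3,4) = 12.
Main diagonal: 52 + 37 + 67 + ? = 178, so (1,1) = 22.
The remaining cell in anti-diagonal is (3,2) = 178 − 121 = 57.
The remaining cell in row 1 is (1,2) = 178 − 151 = 27.
From row 3, 178 − (57 + 37 + 12) gives (3,1) = 72.

22 27 47 82 / 77 52 32 17 / 72 57 37 12 / 7 42 62 67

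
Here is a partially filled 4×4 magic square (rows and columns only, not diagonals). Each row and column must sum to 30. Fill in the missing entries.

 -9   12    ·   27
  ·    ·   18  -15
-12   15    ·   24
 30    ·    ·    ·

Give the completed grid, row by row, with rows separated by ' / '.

-9 12 0 27 / 21 6 18 -15 / -12 15 3 24 / 30 -3 9 -6

From row 1, 30 − (-9 + 12 + 27) gives (1,3) = 0.
Row 3: -12 + 15 + 24 + ? = 30, so (3,3) = 3.
Column 1 needs 30; the known cells sum to 9, so (2,1) = 21.
From column 3, 30 − (0 + 18 + 3) gives (4,3) = 9.
The remaining cell in column 4 is (4,4) = 30 − 36 = -6.
Row 2 needs 30; the known cells sum to 24, so (2,2) = 6.
From row 4, 30 − (30 + 9 + (-6)) gives (4,2) = -3.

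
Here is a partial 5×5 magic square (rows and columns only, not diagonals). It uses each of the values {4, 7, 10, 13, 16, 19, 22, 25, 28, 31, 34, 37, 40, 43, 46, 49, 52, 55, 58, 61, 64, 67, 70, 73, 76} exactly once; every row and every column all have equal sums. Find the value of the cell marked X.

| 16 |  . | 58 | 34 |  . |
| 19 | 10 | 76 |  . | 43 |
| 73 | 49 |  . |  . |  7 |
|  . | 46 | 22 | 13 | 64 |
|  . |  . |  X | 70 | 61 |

The 25 entries sum to 1000, so each line sums to 1000/5 = 200.
Row 2: 19 + 10 + 76 + 43 + ? = 200, so (2,4) = 52.
Row 4: 46 + 22 + 13 + 64 + ? = 200, so (4,1) = 55.
Using column 1: 16 + 19 + 73 + 55 + ? → (5,1) = 200 − 163 = 37.
Column 4 must total 200; the given cells sum to 169, so (3,4) = 31.
Column 5: 43 + 7 + 64 + 61 + ? = 200, so (1,5) = 25.
Using row 1: 16 + 58 + 34 + 25 + ? → (1,2) = 200 − 133 = 67.
Row 3: 73 + 49 + 31 + 7 + ? = 200, so (3,3) = 40.
From column 2, 200 − (67 + 10 + 49 + 46) gives (5,2) = 28.
Column 3 must total 200; the given cells sum to 196, so (5,3) = 4.

4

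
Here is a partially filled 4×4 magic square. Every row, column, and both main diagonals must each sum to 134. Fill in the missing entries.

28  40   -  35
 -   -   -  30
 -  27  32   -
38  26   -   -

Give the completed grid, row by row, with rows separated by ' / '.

28 40 31 35 / 29 41 34 30 / 39 27 32 36 / 38 26 37 33

The remaining cell in row 1 is (1,3) = 134 − 103 = 31.
From column 2, 134 − (40 + 27 + 26) gives (2,2) = 41.
From main diagonal, 134 − (28 + 41 + 32) gives (4,4) = 33.
Anti-diagonal needs 134; the known cells sum to 100, so (2,3) = 34.
Row 2 needs 134; the known cells sum to 105, so (2,1) = 29.
Row 4: 38 + 26 + 33 + ? = 134, so (4,3) = 37.
Column 1 needs 134; the known cells sum to 95, so (3,1) = 39.
From column 4, 134 − (35 + 30 + 33) gives (3,4) = 36.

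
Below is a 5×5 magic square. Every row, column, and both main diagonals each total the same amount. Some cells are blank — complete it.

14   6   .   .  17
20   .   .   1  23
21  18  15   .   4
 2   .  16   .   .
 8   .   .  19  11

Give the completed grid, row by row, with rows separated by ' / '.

14 6 3 25 17 / 20 12 9 1 23 / 21 18 15 7 4 / 2 24 16 13 10 / 8 5 22 19 11

Column 1 is already complete: 14 + 20 + 21 + 2 + 8 = 65, so that is the magic constant.
The remaining cell in row 3 is (3,4) = 65 − 58 = 7.
Using column 5: 17 + 23 + 4 + 11 + ? → (4,5) = 65 − 55 = 10.
Anti-diagonal must total 65; the given cells sum to 41, so (4,2) = 24.
Using row 4: 2 + 24 + 16 + 10 + ? → (4,4) = 65 − 52 = 13.
Column 4: 1 + 7 + 13 + 19 + ? = 65, so (1,4) = 25.
Main diagonal needs 65; the known cells sum to 53, so (2,2) = 12.
Row 1 must total 65; the given cells sum to 62, so (1,3) = 3.
From row 2, 65 − (20 + 12 + 1 + 23) gives (2,3) = 9.
From column 2, 65 − (6 + 12 + 18 + 24) gives (5,2) = 5.
The remaining cell in column 3 is (5,3) = 65 − 43 = 22.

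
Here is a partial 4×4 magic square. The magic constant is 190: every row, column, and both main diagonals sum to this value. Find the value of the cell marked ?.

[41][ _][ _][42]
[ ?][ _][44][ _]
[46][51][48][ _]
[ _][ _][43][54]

50

Row 3 must total 190; the given cells sum to 145, so (3,4) = 45.
Column 3: 44 + 48 + 43 + ? = 190, so (1,3) = 55.
Column 4: 42 + 45 + 54 + ? = 190, so (2,4) = 49.
Main diagonal: 41 + 48 + 54 + ? = 190, so (2,2) = 47.
Using anti-diagonal: 42 + 44 + 51 + ? → (4,1) = 190 − 137 = 53.
From row 1, 190 − (41 + 55 + 42) gives (1,2) = 52.
Using row 2: 47 + 44 + 49 + ? → (2,1) = 190 − 140 = 50.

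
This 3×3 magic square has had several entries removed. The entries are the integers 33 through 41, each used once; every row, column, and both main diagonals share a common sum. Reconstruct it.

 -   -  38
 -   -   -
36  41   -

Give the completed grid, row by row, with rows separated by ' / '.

40 33 38 / 35 37 39 / 36 41 34

The entries are 33 through 41, which sum to 333, so each line sums to 333/3 = 111.
Using row 3: 36 + 41 + ? → (3,3) = 111 − 77 = 34.
Column 3 needs 111; the known cells sum to 72, so (2,3) = 39.
Using anti-diagonal: 38 + 36 + ? → (2,2) = 111 − 74 = 37.
From row 2, 111 − (37 + 39) gives (2,1) = 35.
Column 1 needs 111; the known cells sum to 71, so (1,1) = 40.
The remaining cell in column 2 is (1,2) = 111 − 78 = 33.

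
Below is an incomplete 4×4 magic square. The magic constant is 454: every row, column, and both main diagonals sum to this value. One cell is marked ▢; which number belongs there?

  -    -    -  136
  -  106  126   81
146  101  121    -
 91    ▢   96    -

116

From row 2, 454 − (106 + 126 + 81) gives (2,1) = 141.
From row 3, 454 − (146 + 101 + 121) gives (3,4) = 86.
Column 1 must total 454; the given cells sum to 378, so (1,1) = 76.
Column 3 must total 454; the given cells sum to 343, so (1,3) = 111.
Column 4 needs 454; the known cells sum to 303, so (4,4) = 151.
The remaining cell in row 1 is (1,2) = 454 − 323 = 131.
Row 4 needs 454; the known cells sum to 338, so (4,2) = 116.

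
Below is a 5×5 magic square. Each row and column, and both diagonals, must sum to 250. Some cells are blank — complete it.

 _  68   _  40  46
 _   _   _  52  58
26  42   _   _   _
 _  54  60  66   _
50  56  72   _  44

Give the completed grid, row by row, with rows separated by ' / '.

Row 5 needs 250; the known cells sum to 222, so (5,4) = 28.
Column 2: 68 + 42 + 54 + 56 + ? = 250, so (2,2) = 30.
Column 4: 40 + 52 + 66 + 28 + ? = 250, so (3,4) = 64.
Anti-diagonal needs 250; the known cells sum to 202, so (3,3) = 48.
Row 3: 26 + 42 + 48 + 64 + ? = 250, so (3,5) = 70.
The remaining cell in column 5 is (4,5) = 250 − 218 = 32.
Main diagonal: 30 + 48 + 66 + 44 + ? = 250, so (1,1) = 62.
Using row 1: 62 + 68 + 40 + 46 + ? → (1,3) = 250 − 216 = 34.
Row 4 needs 250; the known cells sum to 212, so (4,1) = 38.
Column 1: 62 + 26 + 38 + 50 + ? = 250, so (2,1) = 74.
Column 3 must total 250; the given cells sum to 214, so (2,3) = 36.

62 68 34 40 46 / 74 30 36 52 58 / 26 42 48 64 70 / 38 54 60 66 32 / 50 56 72 28 44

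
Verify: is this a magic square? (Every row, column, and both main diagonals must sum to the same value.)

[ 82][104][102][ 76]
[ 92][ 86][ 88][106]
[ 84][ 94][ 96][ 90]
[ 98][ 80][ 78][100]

Row 1: 82 + 104 + 102 + 76 = 364.
Row 2: 92 + 86 + 88 + 106 = 372.
Row 3: 84 + 94 + 96 + 90 = 364.
Row 4: 98 + 80 + 78 + 100 = 356.
Column 1: 82 + 92 + 84 + 98 = 356.
Column 2: 104 + 86 + 94 + 80 = 364.
Column 3: 102 + 88 + 96 + 78 = 364.
Column 4: 76 + 106 + 90 + 100 = 372.
Main diagonal: 82 + 86 + 96 + 100 = 364.
Anti-diagonal: 76 + 88 + 94 + 98 = 356.

No — column 3 sums to 364 but column 4 sums to 372.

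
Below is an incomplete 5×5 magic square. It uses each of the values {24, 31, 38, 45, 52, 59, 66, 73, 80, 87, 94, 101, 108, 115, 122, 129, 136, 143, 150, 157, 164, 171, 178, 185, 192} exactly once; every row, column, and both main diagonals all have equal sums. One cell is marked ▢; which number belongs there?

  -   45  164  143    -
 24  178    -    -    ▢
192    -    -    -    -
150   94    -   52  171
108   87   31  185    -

The 25 entries sum to 2700, so each line sums to 2700/5 = 540.
Row 4 must total 540; the given cells sum to 467, so (4,3) = 73.
Row 5 must total 540; the given cells sum to 411, so (5,5) = 129.
Column 1: 24 + 192 + 150 + 108 + ? = 540, so (1,1) = 66.
Using column 2: 45 + 178 + 94 + 87 + ? → (3,2) = 540 − 404 = 136.
Main diagonal must total 540; the given cells sum to 425, so (3,3) = 115.
Row 1 needs 540; the known cells sum to 418, so (1,5) = 122.
The remaining cell in column 3 is (2,3) = 540 − 383 = 157.
Using anti-diagonal: 122 + 115 + 94 + 108 + ? → (2,4) = 540 − 439 = 101.
Row 2 must total 540; the given cells sum to 460, so (2,5) = 80.

80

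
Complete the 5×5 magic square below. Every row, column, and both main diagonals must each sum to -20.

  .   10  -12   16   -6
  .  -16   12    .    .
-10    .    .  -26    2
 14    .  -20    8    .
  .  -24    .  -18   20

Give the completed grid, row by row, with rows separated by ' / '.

-28 10 -12 16 -6 / 6 -16 12 0 -22 / -10 18 -4 -26 2 / 14 -8 -20 8 -14 / -2 -24 4 -18 20

Row 1 needs -20; the known cells sum to 8, so (1,1) = -28.
Using column 4: 16 + (-26) + 8 + (-18) + ? → (2,4) = -20 − (-20) = 0.
Main diagonal needs -20; the known cells sum to -16, so (3,3) = -4.
Using row 3: -10 + (-4) + (-26) + 2 + ? → (3,2) = -20 − (-38) = 18.
Column 2: 10 + (-16) + 18 + (-24) + ? = -20, so (4,2) = -8.
Column 3 needs -20; the known cells sum to -24, so (5,3) = 4.
From anti-diagonal, -20 − (-6 + 0 + (-4) + (-8)) gives (5,1) = -2.
Using row 4: 14 + (-8) + (-20) + 8 + ? → (4,5) = -20 − (-6) = -14.
Column 1: -28 + (-10) + 14 + (-2) + ? = -20, so (2,1) = 6.
Column 5 must total -20; the given cells sum to 2, so (2,5) = -22.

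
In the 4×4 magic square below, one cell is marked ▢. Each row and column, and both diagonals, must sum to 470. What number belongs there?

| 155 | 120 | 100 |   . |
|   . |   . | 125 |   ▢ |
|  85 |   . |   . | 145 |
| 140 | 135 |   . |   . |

150

Row 1 needs 470; the known cells sum to 375, so (1,4) = 95.
Using column 1: 155 + 85 + 140 + ? → (2,1) = 470 − 380 = 90.
Anti-diagonal must total 470; the given cells sum to 360, so (3,2) = 110.
From row 3, 470 − (85 + 110 + 145) gives (3,3) = 130.
Column 2 needs 470; the known cells sum to 365, so (2,2) = 105.
From column 3, 470 − (100 + 125 + 130) gives (4,3) = 115.
Main diagonal needs 470; the known cells sum to 390, so (4,4) = 80.
The remaining cell in row 2 is (2,4) = 470 − 320 = 150.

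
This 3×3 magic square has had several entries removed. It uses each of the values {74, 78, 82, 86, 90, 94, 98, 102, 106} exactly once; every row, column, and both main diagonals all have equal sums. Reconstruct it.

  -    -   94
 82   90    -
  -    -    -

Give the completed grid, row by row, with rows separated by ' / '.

The 9 entries sum to 810, so each line sums to 810/3 = 270.
Row 2 needs 270; the known cells sum to 172, so (2,3) = 98.
Column 3 needs 270; the known cells sum to 192, so (3,3) = 78.
Main diagonal: 90 + 78 + ? = 270, so (1,1) = 102.
Anti-diagonal needs 270; the known cells sum to 184, so (3,1) = 86.
From row 1, 270 − (102 + 94) gives (1,2) = 74.
Row 3: 86 + 78 + ? = 270, so (3,2) = 106.

102 74 94 / 82 90 98 / 86 106 78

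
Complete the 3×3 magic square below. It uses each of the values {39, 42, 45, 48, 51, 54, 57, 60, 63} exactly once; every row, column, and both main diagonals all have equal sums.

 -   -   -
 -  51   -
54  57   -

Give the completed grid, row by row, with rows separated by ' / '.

60 45 48 / 39 51 63 / 54 57 42

The 9 entries sum to 459, so each line sums to 459/3 = 153.
Using row 3: 54 + 57 + ? → (3,3) = 153 − 111 = 42.
From column 2, 153 − (51 + 57) gives (1,2) = 45.
From main diagonal, 153 − (51 + 42) gives (1,1) = 60.
From anti-diagonal, 153 − (51 + 54) gives (1,3) = 48.
From column 1, 153 − (60 + 54) gives (2,1) = 39.
From column 3, 153 − (48 + 42) gives (2,3) = 63.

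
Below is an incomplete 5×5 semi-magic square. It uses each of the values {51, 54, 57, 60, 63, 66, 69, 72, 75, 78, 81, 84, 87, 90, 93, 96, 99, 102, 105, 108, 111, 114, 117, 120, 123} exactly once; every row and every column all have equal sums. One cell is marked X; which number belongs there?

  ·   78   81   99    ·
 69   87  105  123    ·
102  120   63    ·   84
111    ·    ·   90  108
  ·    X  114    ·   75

The 25 entries sum to 2175, so each line sums to 2175/5 = 435.
From row 2, 435 − (69 + 87 + 105 + 123) gives (2,5) = 51.
Row 3: 102 + 120 + 63 + 84 + ? = 435, so (3,4) = 66.
Using column 3: 81 + 105 + 63 + 114 + ? → (4,3) = 435 − 363 = 72.
Column 4: 99 + 123 + 66 + 90 + ? = 435, so (5,4) = 57.
Column 5 needs 435; the known cells sum to 318, so (1,5) = 117.
Row 1: 78 + 81 + 99 + 117 + ? = 435, so (1,1) = 60.
Using row 4: 111 + 72 + 90 + 108 + ? → (4,2) = 435 − 381 = 54.
Column 1 needs 435; the known cells sum to 342, so (5,1) = 93.
The remaining cell in column 2 is (5,2) = 435 − 339 = 96.

96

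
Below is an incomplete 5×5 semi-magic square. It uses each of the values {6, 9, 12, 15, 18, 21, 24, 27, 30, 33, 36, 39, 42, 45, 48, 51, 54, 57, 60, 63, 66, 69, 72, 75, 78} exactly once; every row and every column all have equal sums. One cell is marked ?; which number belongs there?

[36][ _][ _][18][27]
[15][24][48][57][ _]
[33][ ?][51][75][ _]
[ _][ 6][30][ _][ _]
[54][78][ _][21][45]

42

The 25 entries sum to 1050, so each line sums to 1050/5 = 210.
Row 2: 15 + 24 + 48 + 57 + ? = 210, so (2,5) = 66.
Using row 5: 54 + 78 + 21 + 45 + ? → (5,3) = 210 − 198 = 12.
Column 1 needs 210; the known cells sum to 138, so (4,1) = 72.
From column 3, 210 − (48 + 51 + 30 + 12) gives (1,3) = 69.
The remaining cell in column 4 is (4,4) = 210 − 171 = 39.
Using row 1: 36 + 69 + 18 + 27 + ? → (1,2) = 210 − 150 = 60.
Row 4 must total 210; the given cells sum to 147, so (4,5) = 63.
The remaining cell in column 2 is (3,2) = 210 − 168 = 42.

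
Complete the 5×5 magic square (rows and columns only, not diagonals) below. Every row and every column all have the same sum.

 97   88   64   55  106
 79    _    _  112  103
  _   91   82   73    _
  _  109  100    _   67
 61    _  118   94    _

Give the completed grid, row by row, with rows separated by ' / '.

97 88 64 55 106 / 79 70 46 112 103 / 115 91 82 73 49 / 58 109 100 76 67 / 61 52 118 94 85

Row 1 is already complete: 97 + 88 + 64 + 55 + 106 = 410, so that is the magic constant.
Column 3 needs 410; the known cells sum to 364, so (2,3) = 46.
Column 4 must total 410; the given cells sum to 334, so (4,4) = 76.
From row 2, 410 − (79 + 46 + 112 + 103) gives (2,2) = 70.
The remaining cell in row 4 is (4,1) = 410 − 352 = 58.
Column 1 must total 410; the given cells sum to 295, so (3,1) = 115.
Column 2 needs 410; the known cells sum to 358, so (5,2) = 52.
Row 3 needs 410; the known cells sum to 361, so (3,5) = 49.
Row 5 needs 410; the known cells sum to 325, so (5,5) = 85.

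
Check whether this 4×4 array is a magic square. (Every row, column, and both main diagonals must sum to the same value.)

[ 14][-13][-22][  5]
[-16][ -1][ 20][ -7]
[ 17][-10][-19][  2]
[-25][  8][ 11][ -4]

No — column 2 sums to -16 but row 2 sums to -4.

Row 1: 14 + (-13) + (-22) + 5 = -16.
Row 2: -16 + (-1) + 20 + (-7) = -4.
Row 3: 17 + (-10) + (-19) + 2 = -10.
Row 4: -25 + 8 + 11 + (-4) = -10.
Column 1: 14 + (-16) + 17 + (-25) = -10.
Column 2: -13 + (-1) + (-10) + 8 = -16.
Column 3: -22 + 20 + (-19) + 11 = -10.
Column 4: 5 + (-7) + 2 + (-4) = -4.
Main diagonal: 14 + (-1) + (-19) + (-4) = -10.
Anti-diagonal: 5 + 20 + (-10) + (-25) = -10.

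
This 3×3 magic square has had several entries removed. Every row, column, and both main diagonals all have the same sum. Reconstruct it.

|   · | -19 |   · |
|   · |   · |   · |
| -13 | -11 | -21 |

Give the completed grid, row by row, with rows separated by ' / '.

Row 3 is already complete: -13 + -11 + -21 = -45, so that is the magic constant.
Column 2 needs -45; the known cells sum to -30, so (2,2) = -15.
Main diagonal: -15 + (-21) + ? = -45, so (1,1) = -9.
The remaining cell in anti-diagonal is (1,3) = -45 − (-28) = -17.
Column 1 must total -45; the given cells sum to -22, so (2,1) = -23.
Column 3 needs -45; the known cells sum to -38, so (2,3) = -7.

-9 -19 -17 / -23 -15 -7 / -13 -11 -21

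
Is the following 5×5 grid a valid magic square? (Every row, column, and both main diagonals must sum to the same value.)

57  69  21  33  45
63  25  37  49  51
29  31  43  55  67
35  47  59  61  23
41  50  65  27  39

No — column 2 sums to 222 but anti-diagonal sums to 225.

Row 1: 57 + 69 + 21 + 33 + 45 = 225.
Row 2: 63 + 25 + 37 + 49 + 51 = 225.
Row 3: 29 + 31 + 43 + 55 + 67 = 225.
Row 4: 35 + 47 + 59 + 61 + 23 = 225.
Row 5: 41 + 50 + 65 + 27 + 39 = 222.
Column 1: 57 + 63 + 29 + 35 + 41 = 225.
Column 2: 69 + 25 + 31 + 47 + 50 = 222.
Column 3: 21 + 37 + 43 + 59 + 65 = 225.
Column 4: 33 + 49 + 55 + 61 + 27 = 225.
Column 5: 45 + 51 + 67 + 23 + 39 = 225.
Main diagonal: 57 + 25 + 43 + 61 + 39 = 225.
Anti-diagonal: 45 + 49 + 43 + 47 + 41 = 225.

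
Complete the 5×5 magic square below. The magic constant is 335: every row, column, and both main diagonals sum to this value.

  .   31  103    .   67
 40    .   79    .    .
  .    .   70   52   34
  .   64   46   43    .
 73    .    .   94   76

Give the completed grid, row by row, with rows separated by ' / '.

Column 3 needs 335; the known cells sum to 298, so (5,3) = 37.
Anti-diagonal must total 335; the given cells sum to 274, so (2,4) = 61.
Row 5 must total 335; the given cells sum to 280, so (5,2) = 55.
Using column 4: 61 + 52 + 43 + 94 + ? → (1,4) = 335 − 250 = 85.
Row 1: 31 + 103 + 85 + 67 + ? = 335, so (1,1) = 49.
Using main diagonal: 49 + 70 + 43 + 76 + ? → (2,2) = 335 − 238 = 97.
Using row 2: 40 + 97 + 79 + 61 + ? → (2,5) = 335 − 277 = 58.
The remaining cell in column 2 is (3,2) = 335 − 247 = 88.
Using column 5: 67 + 58 + 34 + 76 + ? → (4,5) = 335 − 235 = 100.
The remaining cell in row 3 is (3,1) = 335 − 244 = 91.
The remaining cell in row 4 is (4,1) = 335 − 253 = 82.

49 31 103 85 67 / 40 97 79 61 58 / 91 88 70 52 34 / 82 64 46 43 100 / 73 55 37 94 76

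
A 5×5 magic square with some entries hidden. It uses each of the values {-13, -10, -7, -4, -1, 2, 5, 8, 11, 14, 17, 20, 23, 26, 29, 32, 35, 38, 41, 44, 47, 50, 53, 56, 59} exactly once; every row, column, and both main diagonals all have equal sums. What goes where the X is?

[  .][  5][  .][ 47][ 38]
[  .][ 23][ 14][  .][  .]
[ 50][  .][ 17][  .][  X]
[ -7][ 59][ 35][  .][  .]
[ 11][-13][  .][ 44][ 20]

The 25 entries sum to 575, so each line sums to 575/5 = 115.
Using row 5: 11 + (-13) + 44 + 20 + ? → (5,3) = 115 − 62 = 53.
Column 2 needs 115; the known cells sum to 74, so (3,2) = 41.
Column 3 needs 115; the known cells sum to 119, so (1,3) = -4.
Using anti-diagonal: 38 + 17 + 59 + 11 + ? → (2,4) = 115 − 125 = -10.
From row 1, 115 − (5 + (-4) + 47 + 38) gives (1,1) = 29.
The remaining cell in column 1 is (2,1) = 115 − 83 = 32.
Main diagonal needs 115; the known cells sum to 89, so (4,4) = 26.
Using row 2: 32 + 23 + 14 + (-10) + ? → (2,5) = 115 − 59 = 56.
Row 4 needs 115; the known cells sum to 113, so (4,5) = 2.
Column 4 must total 115; the given cells sum to 107, so (3,4) = 8.
Column 5: 38 + 56 + 2 + 20 + ? = 115, so (3,5) = -1.

-1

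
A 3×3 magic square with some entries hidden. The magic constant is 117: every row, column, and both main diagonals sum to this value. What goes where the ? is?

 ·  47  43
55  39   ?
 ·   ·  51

The remaining cell in row 1 is (1,1) = 117 − 90 = 27.
Row 2 needs 117; the known cells sum to 94, so (2,3) = 23.

23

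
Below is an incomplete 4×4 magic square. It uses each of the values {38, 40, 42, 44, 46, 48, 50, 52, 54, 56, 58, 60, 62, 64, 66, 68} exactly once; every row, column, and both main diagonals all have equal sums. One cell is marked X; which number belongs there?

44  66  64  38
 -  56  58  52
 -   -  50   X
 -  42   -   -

The 16 entries sum to 848, so each line sums to 848/4 = 212.
Using row 2: 56 + 58 + 52 + ? → (2,1) = 212 − 166 = 46.
Column 2 needs 212; the known cells sum to 164, so (3,2) = 48.
From column 3, 212 − (64 + 58 + 50) gives (4,3) = 40.
Main diagonal must total 212; the given cells sum to 150, so (4,4) = 62.
Anti-diagonal: 38 + 58 + 48 + ? = 212, so (4,1) = 68.
Using column 1: 44 + 46 + 68 + ? → (3,1) = 212 − 158 = 54.
Column 4: 38 + 52 + 62 + ? = 212, so (3,4) = 60.

60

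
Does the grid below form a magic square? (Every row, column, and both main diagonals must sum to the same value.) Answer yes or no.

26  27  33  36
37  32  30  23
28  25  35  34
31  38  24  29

Row 1: 26 + 27 + 33 + 36 = 122.
Row 2: 37 + 32 + 30 + 23 = 122.
Row 3: 28 + 25 + 35 + 34 = 122.
Row 4: 31 + 38 + 24 + 29 = 122.
Column 1: 26 + 37 + 28 + 31 = 122.
Column 2: 27 + 32 + 25 + 38 = 122.
Column 3: 33 + 30 + 35 + 24 = 122.
Column 4: 36 + 23 + 34 + 29 = 122.
Main diagonal: 26 + 32 + 35 + 29 = 122.
Anti-diagonal: 36 + 30 + 25 + 31 = 122.
All lines sum to 122.

Yes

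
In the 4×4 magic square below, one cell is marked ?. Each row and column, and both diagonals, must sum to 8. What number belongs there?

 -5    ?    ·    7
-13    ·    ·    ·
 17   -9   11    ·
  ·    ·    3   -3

13

Row 3: 17 + (-9) + 11 + ? = 8, so (3,4) = -11.
Column 1: -5 + (-13) + 17 + ? = 8, so (4,1) = 9.
From column 4, 8 − (7 + (-11) + (-3)) gives (2,4) = 15.
Using main diagonal: -5 + 11 + (-3) + ? → (2,2) = 8 − 3 = 5.
Anti-diagonal must total 8; the given cells sum to 7, so (2,3) = 1.
Using row 4: 9 + 3 + (-3) + ? → (4,2) = 8 − 9 = -1.
Column 2: 5 + (-9) + (-1) + ? = 8, so (1,2) = 13.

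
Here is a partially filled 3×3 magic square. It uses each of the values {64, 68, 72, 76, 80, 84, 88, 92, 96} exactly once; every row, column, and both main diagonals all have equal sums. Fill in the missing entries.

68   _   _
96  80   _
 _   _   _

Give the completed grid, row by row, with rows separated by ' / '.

The 9 entries sum to 720, so each line sums to 720/3 = 240.
Row 2 needs 240; the known cells sum to 176, so (2,3) = 64.
Column 1 must total 240; the given cells sum to 164, so (3,1) = 76.
Main diagonal: 68 + 80 + ? = 240, so (3,3) = 92.
Anti-diagonal needs 240; the known cells sum to 156, so (1,3) = 84.
From row 1, 240 − (68 + 84) gives (1,2) = 88.
Using row 3: 76 + 92 + ? → (3,2) = 240 − 168 = 72.

68 88 84 / 96 80 64 / 76 72 92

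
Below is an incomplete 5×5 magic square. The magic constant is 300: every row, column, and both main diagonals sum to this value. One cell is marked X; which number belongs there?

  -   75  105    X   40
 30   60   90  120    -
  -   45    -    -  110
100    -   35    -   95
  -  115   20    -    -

10

The remaining cell in row 2 is (2,5) = 300 − 300 = 0.
Column 2: 75 + 60 + 45 + 115 + ? = 300, so (4,2) = 5.
The remaining cell in column 3 is (3,3) = 300 − 250 = 50.
From column 5, 300 − (40 + 0 + 110 + 95) gives (5,5) = 55.
Using anti-diagonal: 40 + 120 + 50 + 5 + ? → (5,1) = 300 − 215 = 85.
Using row 4: 100 + 5 + 35 + 95 + ? → (4,4) = 300 − 235 = 65.
The remaining cell in row 5 is (5,4) = 300 − 275 = 25.
Main diagonal must total 300; the given cells sum to 230, so (1,1) = 70.
Using row 1: 70 + 75 + 105 + 40 + ? → (1,4) = 300 − 290 = 10.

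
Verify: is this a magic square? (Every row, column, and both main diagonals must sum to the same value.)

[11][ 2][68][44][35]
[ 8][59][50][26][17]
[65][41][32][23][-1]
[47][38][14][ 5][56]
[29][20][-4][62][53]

Yes

Row 1: 11 + 2 + 68 + 44 + 35 = 160.
Row 2: 8 + 59 + 50 + 26 + 17 = 160.
Row 3: 65 + 41 + 32 + 23 + (-1) = 160.
Row 4: 47 + 38 + 14 + 5 + 56 = 160.
Row 5: 29 + 20 + (-4) + 62 + 53 = 160.
Column 1: 11 + 8 + 65 + 47 + 29 = 160.
Column 2: 2 + 59 + 41 + 38 + 20 = 160.
Column 3: 68 + 50 + 32 + 14 + (-4) = 160.
Column 4: 44 + 26 + 23 + 5 + 62 = 160.
Column 5: 35 + 17 + (-1) + 56 + 53 = 160.
Main diagonal: 11 + 59 + 32 + 5 + 53 = 160.
Anti-diagonal: 35 + 26 + 32 + 38 + 29 = 160.
All lines sum to 160.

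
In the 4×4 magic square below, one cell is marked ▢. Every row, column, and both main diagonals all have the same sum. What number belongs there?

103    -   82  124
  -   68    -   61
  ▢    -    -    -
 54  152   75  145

131

Row 4 is complete and sums to 426; that is the magic constant.
The remaining cell in row 1 is (1,2) = 426 − 309 = 117.
Using column 2: 117 + 68 + 152 + ? → (3,2) = 426 − 337 = 89.
Column 4 must total 426; the given cells sum to 330, so (3,4) = 96.
From main diagonal, 426 − (103 + 68 + 145) gives (3,3) = 110.
From anti-diagonal, 426 − (124 + 89 + 54) gives (2,3) = 159.
Using row 2: 68 + 159 + 61 + ? → (2,1) = 426 − 288 = 138.
The remaining cell in row 3 is (3,1) = 426 − 295 = 131.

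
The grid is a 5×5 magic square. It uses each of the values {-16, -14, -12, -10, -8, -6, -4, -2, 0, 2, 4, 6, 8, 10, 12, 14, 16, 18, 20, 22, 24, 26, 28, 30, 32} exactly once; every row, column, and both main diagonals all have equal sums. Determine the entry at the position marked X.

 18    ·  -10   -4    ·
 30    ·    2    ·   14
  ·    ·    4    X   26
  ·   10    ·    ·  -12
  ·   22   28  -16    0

The 25 entries sum to 200, so each line sums to 200/5 = 40.
Using row 5: 22 + 28 + (-16) + 0 + ? → (5,1) = 40 − 34 = 6.
Using column 3: -10 + 2 + 4 + 28 + ? → (4,3) = 40 − 24 = 16.
From column 5, 40 − (14 + 26 + (-12) + 0) gives (1,5) = 12.
Anti-diagonal must total 40; the given cells sum to 32, so (2,4) = 8.
Row 1: 18 + (-10) + (-4) + 12 + ? = 40, so (1,2) = 24.
Using row 2: 30 + 2 + 8 + 14 + ? → (2,2) = 40 − 54 = -14.
Using column 2: 24 + (-14) + 10 + 22 + ? → (3,2) = 40 − 42 = -2.
Main diagonal must total 40; the given cells sum to 8, so (4,4) = 32.
Row 4 must total 40; the given cells sum to 46, so (4,1) = -6.
Column 1: 18 + 30 + (-6) + 6 + ? = 40, so (3,1) = -8.
Column 4 must total 40; the given cells sum to 20, so (3,4) = 20.

20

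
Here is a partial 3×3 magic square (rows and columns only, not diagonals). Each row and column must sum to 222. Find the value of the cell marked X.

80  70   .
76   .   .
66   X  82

Using row 1: 80 + 70 + ? → (1,3) = 222 − 150 = 72.
From row 3, 222 − (66 + 82) gives (3,2) = 74.

74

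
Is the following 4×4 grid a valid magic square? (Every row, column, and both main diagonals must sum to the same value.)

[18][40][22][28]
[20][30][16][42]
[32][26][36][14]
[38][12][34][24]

Yes

Row 1: 18 + 40 + 22 + 28 = 108.
Row 2: 20 + 30 + 16 + 42 = 108.
Row 3: 32 + 26 + 36 + 14 = 108.
Row 4: 38 + 12 + 34 + 24 = 108.
Column 1: 18 + 20 + 32 + 38 = 108.
Column 2: 40 + 30 + 26 + 12 = 108.
Column 3: 22 + 16 + 36 + 34 = 108.
Column 4: 28 + 42 + 14 + 24 = 108.
Main diagonal: 18 + 30 + 36 + 24 = 108.
Anti-diagonal: 28 + 16 + 26 + 38 = 108.
All lines sum to 108.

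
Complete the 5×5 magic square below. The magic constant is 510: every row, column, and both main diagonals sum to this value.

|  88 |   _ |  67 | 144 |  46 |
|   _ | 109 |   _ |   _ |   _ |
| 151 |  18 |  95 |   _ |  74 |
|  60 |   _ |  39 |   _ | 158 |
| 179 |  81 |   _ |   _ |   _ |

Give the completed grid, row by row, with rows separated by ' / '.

Using row 1: 88 + 67 + 144 + 46 + ? → (1,2) = 510 − 345 = 165.
The remaining cell in row 3 is (3,4) = 510 − 338 = 172.
The remaining cell in column 1 is (2,1) = 510 − 478 = 32.
Column 2: 165 + 109 + 18 + 81 + ? = 510, so (4,2) = 137.
Anti-diagonal: 46 + 95 + 137 + 179 + ? = 510, so (2,4) = 53.
Row 4 must total 510; the given cells sum to 394, so (4,4) = 116.
Using column 4: 144 + 53 + 172 + 116 + ? → (5,4) = 510 − 485 = 25.
Main diagonal needs 510; the known cells sum to 408, so (5,5) = 102.
Using row 5: 179 + 81 + 25 + 102 + ? → (5,3) = 510 − 387 = 123.
Using column 3: 67 + 95 + 39 + 123 + ? → (2,3) = 510 − 324 = 186.
Column 5: 46 + 74 + 158 + 102 + ? = 510, so (2,5) = 130.

88 165 67 144 46 / 32 109 186 53 130 / 151 18 95 172 74 / 60 137 39 116 158 / 179 81 123 25 102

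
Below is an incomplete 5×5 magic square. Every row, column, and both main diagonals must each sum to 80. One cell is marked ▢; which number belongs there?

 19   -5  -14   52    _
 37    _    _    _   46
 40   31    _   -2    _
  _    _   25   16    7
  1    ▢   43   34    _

-8

Row 1: 19 + (-5) + (-14) + 52 + ? = 80, so (1,5) = 28.
Column 1 needs 80; the known cells sum to 97, so (4,1) = -17.
The remaining cell in column 4 is (2,4) = 80 − 100 = -20.
Row 4 must total 80; the given cells sum to 31, so (4,2) = 49.
Anti-diagonal: 28 + (-20) + 49 + 1 + ? = 80, so (3,3) = 22.
The remaining cell in row 3 is (3,5) = 80 − 91 = -11.
Using column 3: -14 + 22 + 25 + 43 + ? → (2,3) = 80 − 76 = 4.
Column 5 needs 80; the known cells sum to 70, so (5,5) = 10.
The remaining cell in main diagonal is (2,2) = 80 − 67 = 13.
Row 5 must total 80; the given cells sum to 88, so (5,2) = -8.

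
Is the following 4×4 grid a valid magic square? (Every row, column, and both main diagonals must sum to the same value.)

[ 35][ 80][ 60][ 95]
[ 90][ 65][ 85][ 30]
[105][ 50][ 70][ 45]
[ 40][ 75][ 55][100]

Row 1: 35 + 80 + 60 + 95 = 270.
Row 2: 90 + 65 + 85 + 30 = 270.
Row 3: 105 + 50 + 70 + 45 = 270.
Row 4: 40 + 75 + 55 + 100 = 270.
Column 1: 35 + 90 + 105 + 40 = 270.
Column 2: 80 + 65 + 50 + 75 = 270.
Column 3: 60 + 85 + 70 + 55 = 270.
Column 4: 95 + 30 + 45 + 100 = 270.
Main diagonal: 35 + 65 + 70 + 100 = 270.
Anti-diagonal: 95 + 85 + 50 + 40 = 270.
All lines sum to 270.

Yes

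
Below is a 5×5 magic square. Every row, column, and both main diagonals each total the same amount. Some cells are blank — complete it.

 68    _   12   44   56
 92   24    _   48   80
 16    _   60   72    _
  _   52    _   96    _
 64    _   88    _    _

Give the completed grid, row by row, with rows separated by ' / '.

68 100 12 44 56 / 92 24 36 48 80 / 16 28 60 72 104 / 40 52 84 96 8 / 64 76 88 20 32

Anti-diagonal is already complete: 56 + 48 + 60 + 52 + 64 = 280, so that is the magic constant.
Row 1 must total 280; the given cells sum to 180, so (1,2) = 100.
Row 2 needs 280; the known cells sum to 244, so (2,3) = 36.
Column 1 must total 280; the given cells sum to 240, so (4,1) = 40.
Column 3 must total 280; the given cells sum to 196, so (4,3) = 84.
Using column 4: 44 + 48 + 72 + 96 + ? → (5,4) = 280 − 260 = 20.
The remaining cell in main diagonal is (5,5) = 280 − 248 = 32.
The remaining cell in row 4 is (4,5) = 280 − 272 = 8.
Using row 5: 64 + 88 + 20 + 32 + ? → (5,2) = 280 − 204 = 76.
From column 2, 280 − (100 + 24 + 52 + 76) gives (3,2) = 28.
The remaining cell in column 5 is (3,5) = 280 − 176 = 104.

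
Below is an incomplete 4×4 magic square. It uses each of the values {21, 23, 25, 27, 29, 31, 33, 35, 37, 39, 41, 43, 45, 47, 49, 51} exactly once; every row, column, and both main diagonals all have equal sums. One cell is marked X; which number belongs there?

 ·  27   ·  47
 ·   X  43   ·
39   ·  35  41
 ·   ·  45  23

37

The 16 entries sum to 576, so each line sums to 576/4 = 144.
The remaining cell in row 3 is (3,2) = 144 − 115 = 29.
From column 3, 144 − (43 + 35 + 45) gives (1,3) = 21.
The remaining cell in column 4 is (2,4) = 144 − 111 = 33.
From anti-diagonal, 144 − (47 + 43 + 29) gives (4,1) = 25.
Row 1 needs 144; the known cells sum to 95, so (1,1) = 49.
From row 4, 144 − (25 + 45 + 23) gives (4,2) = 51.
Column 1 needs 144; the known cells sum to 113, so (2,1) = 31.
Using column 2: 27 + 29 + 51 + ? → (2,2) = 144 − 107 = 37.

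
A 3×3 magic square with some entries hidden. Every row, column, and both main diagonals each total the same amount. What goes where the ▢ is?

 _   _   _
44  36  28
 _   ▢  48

20

Row 2 is complete and sums to 108; that is the magic constant.
Column 3 needs 108; the known cells sum to 76, so (1,3) = 32.
Main diagonal: 36 + 48 + ? = 108, so (1,1) = 24.
Anti-diagonal needs 108; the known cells sum to 68, so (3,1) = 40.
The remaining cell in row 1 is (1,2) = 108 − 56 = 52.
From row 3, 108 − (40 + 48) gives (3,2) = 20.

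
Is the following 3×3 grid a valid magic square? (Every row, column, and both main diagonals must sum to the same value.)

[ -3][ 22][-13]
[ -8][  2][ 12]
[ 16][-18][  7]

Row 1: -3 + 22 + (-13) = 6.
Row 2: -8 + 2 + 12 = 6.
Row 3: 16 + (-18) + 7 = 5.
Column 1: -3 + (-8) + 16 = 5.
Column 2: 22 + 2 + (-18) = 6.
Column 3: -13 + 12 + 7 = 6.
Main diagonal: -3 + 2 + 7 = 6.
Anti-diagonal: -13 + 2 + 16 = 5.

No — row 2 sums to 6 but anti-diagonal sums to 5.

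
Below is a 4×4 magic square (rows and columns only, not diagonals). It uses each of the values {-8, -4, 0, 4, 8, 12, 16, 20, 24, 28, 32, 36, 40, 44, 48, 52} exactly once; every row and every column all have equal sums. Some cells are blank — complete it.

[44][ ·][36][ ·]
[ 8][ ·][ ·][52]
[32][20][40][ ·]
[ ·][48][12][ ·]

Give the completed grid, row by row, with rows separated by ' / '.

44 -8 36 16 / 8 28 0 52 / 32 20 40 -4 / 4 48 12 24

The 16 entries sum to 352, so each line sums to 352/4 = 88.
The remaining cell in row 3 is (3,4) = 88 − 92 = -4.
From column 1, 88 − (44 + 8 + 32) gives (4,1) = 4.
Using column 3: 36 + 40 + 12 + ? → (2,3) = 88 − 88 = 0.
Row 2 must total 88; the given cells sum to 60, so (2,2) = 28.
From row 4, 88 − (4 + 48 + 12) gives (4,4) = 24.
The remaining cell in column 2 is (1,2) = 88 − 96 = -8.
From column 4, 88 − (52 + (-4) + 24) gives (1,4) = 16.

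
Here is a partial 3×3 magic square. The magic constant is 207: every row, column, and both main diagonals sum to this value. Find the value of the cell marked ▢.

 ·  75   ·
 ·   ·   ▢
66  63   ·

57

Using row 3: 66 + 63 + ? → (3,3) = 207 − 129 = 78.
Column 2 needs 207; the known cells sum to 138, so (2,2) = 69.
Main diagonal needs 207; the known cells sum to 147, so (1,1) = 60.
Using anti-diagonal: 69 + 66 + ? → (1,3) = 207 − 135 = 72.
Using column 1: 60 + 66 + ? → (2,1) = 207 − 126 = 81.
Column 3 must total 207; the given cells sum to 150, so (2,3) = 57.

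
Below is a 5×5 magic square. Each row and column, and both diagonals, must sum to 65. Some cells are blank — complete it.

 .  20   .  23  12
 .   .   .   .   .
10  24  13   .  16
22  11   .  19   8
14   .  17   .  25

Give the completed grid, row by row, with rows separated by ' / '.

1 20 9 23 12 / 18 7 21 15 4 / 10 24 13 2 16 / 22 11 5 19 8 / 14 3 17 6 25

Row 3: 10 + 24 + 13 + 16 + ? = 65, so (3,4) = 2.
The remaining cell in row 4 is (4,3) = 65 − 60 = 5.
From column 5, 65 − (12 + 16 + 8 + 25) gives (2,5) = 4.
Anti-diagonal needs 65; the known cells sum to 50, so (2,4) = 15.
Column 4 must total 65; the given cells sum to 59, so (5,4) = 6.
Using row 5: 14 + 17 + 6 + 25 + ? → (5,2) = 65 − 62 = 3.
From column 2, 65 − (20 + 24 + 11 + 3) gives (2,2) = 7.
Using main diagonal: 7 + 13 + 19 + 25 + ? → (1,1) = 65 − 64 = 1.
Row 1: 1 + 20 + 23 + 12 + ? = 65, so (1,3) = 9.
Using column 1: 1 + 10 + 22 + 14 + ? → (2,1) = 65 − 47 = 18.
Column 3: 9 + 13 + 5 + 17 + ? = 65, so (2,3) = 21.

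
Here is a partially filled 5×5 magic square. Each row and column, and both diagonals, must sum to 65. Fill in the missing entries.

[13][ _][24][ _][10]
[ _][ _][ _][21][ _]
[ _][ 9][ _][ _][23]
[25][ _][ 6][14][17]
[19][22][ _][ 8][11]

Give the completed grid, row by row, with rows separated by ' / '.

13 16 24 2 10 / 7 15 18 21 4 / 1 9 12 20 23 / 25 3 6 14 17 / 19 22 5 8 11

Row 4 must total 65; the given cells sum to 62, so (4,2) = 3.
From row 5, 65 − (19 + 22 + 8 + 11) gives (5,3) = 5.
Using column 5: 10 + 23 + 17 + 11 + ? → (2,5) = 65 − 61 = 4.
Anti-diagonal: 10 + 21 + 3 + 19 + ? = 65, so (3,3) = 12.
Column 3 needs 65; the known cells sum to 47, so (2,3) = 18.
Main diagonal must total 65; the given cells sum to 50, so (2,2) = 15.
Row 2 needs 65; the known cells sum to 58, so (2,1) = 7.
From column 1, 65 − (13 + 7 + 25 + 19) gives (3,1) = 1.
Column 2: 15 + 9 + 3 + 22 + ? = 65, so (1,2) = 16.
Using row 1: 13 + 16 + 24 + 10 + ? → (1,4) = 65 − 63 = 2.
Row 3 must total 65; the given cells sum to 45, so (3,4) = 20.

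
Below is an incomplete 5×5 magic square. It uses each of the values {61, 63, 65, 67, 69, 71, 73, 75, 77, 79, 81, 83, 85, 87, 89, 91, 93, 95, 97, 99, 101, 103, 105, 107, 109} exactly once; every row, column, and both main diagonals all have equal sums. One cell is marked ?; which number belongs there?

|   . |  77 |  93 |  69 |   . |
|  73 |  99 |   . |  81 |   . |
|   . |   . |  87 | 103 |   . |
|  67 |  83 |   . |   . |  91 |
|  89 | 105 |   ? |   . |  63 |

The 25 entries sum to 2125, so each line sums to 2125/5 = 425.
From column 2, 425 − (77 + 99 + 83 + 105) gives (3,2) = 61.
Anti-diagonal must total 425; the given cells sum to 340, so (1,5) = 85.
Row 1 must total 425; the given cells sum to 324, so (1,1) = 101.
Column 1 must total 425; the given cells sum to 330, so (3,1) = 95.
Main diagonal needs 425; the known cells sum to 350, so (4,4) = 75.
Using row 3: 95 + 61 + 87 + 103 + ? → (3,5) = 425 − 346 = 79.
From row 4, 425 − (67 + 83 + 75 + 91) gives (4,3) = 109.
Column 4: 69 + 81 + 103 + 75 + ? = 425, so (5,4) = 97.
Column 5 needs 425; the known cells sum to 318, so (2,5) = 107.
The remaining cell in row 2 is (2,3) = 425 − 360 = 65.
Row 5 needs 425; the known cells sum to 354, so (5,3) = 71.

71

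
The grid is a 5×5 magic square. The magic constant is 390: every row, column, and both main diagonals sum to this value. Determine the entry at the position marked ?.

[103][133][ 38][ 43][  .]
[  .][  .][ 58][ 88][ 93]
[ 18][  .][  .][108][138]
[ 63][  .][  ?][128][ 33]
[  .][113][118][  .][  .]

98

Row 1 must total 390; the given cells sum to 317, so (1,5) = 73.
Column 4 needs 390; the known cells sum to 367, so (5,4) = 23.
Column 5: 73 + 93 + 138 + 33 + ? = 390, so (5,5) = 53.
From row 5, 390 − (113 + 118 + 23 + 53) gives (5,1) = 83.
The remaining cell in column 1 is (2,1) = 390 − 267 = 123.
From row 2, 390 − (123 + 58 + 88 + 93) gives (2,2) = 28.
Main diagonal must total 390; the given cells sum to 312, so (3,3) = 78.
From anti-diagonal, 390 − (73 + 88 + 78 + 83) gives (4,2) = 68.
Row 3 must total 390; the given cells sum to 342, so (3,2) = 48.
Row 4: 63 + 68 + 128 + 33 + ? = 390, so (4,3) = 98.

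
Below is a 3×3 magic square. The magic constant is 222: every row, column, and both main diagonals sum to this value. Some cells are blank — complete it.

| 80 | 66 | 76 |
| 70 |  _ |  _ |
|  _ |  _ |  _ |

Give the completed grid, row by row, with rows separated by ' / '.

Column 1 must total 222; the given cells sum to 150, so (3,1) = 72.
Anti-diagonal: 76 + 72 + ? = 222, so (2,2) = 74.
The remaining cell in row 2 is (2,3) = 222 − 144 = 78.
Column 2 must total 222; the given cells sum to 140, so (3,2) = 82.
Column 3: 76 + 78 + ? = 222, so (3,3) = 68.

80 66 76 / 70 74 78 / 72 82 68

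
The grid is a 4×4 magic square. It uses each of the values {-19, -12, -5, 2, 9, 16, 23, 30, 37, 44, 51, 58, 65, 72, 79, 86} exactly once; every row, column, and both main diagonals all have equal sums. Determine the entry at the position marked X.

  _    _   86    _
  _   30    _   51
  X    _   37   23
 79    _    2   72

16

The 16 entries sum to 536, so each line sums to 536/4 = 134.
Row 4 needs 134; the known cells sum to 153, so (4,2) = -19.
Column 3 needs 134; the known cells sum to 125, so (2,3) = 9.
The remaining cell in column 4 is (1,4) = 134 − 146 = -12.
Main diagonal must total 134; the given cells sum to 139, so (1,1) = -5.
Anti-diagonal must total 134; the given cells sum to 76, so (3,2) = 58.
Row 1 must total 134; the given cells sum to 69, so (1,2) = 65.
Row 2: 30 + 9 + 51 + ? = 134, so (2,1) = 44.
Row 3 must total 134; the given cells sum to 118, so (3,1) = 16.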